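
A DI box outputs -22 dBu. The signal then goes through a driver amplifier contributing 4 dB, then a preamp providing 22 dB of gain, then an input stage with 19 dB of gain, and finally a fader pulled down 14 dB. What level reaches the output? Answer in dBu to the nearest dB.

+9 dBu

Cascaded gains and losses add directly in dB.
-22 + 4 + 22 + 19 − 14 = +9 dBu.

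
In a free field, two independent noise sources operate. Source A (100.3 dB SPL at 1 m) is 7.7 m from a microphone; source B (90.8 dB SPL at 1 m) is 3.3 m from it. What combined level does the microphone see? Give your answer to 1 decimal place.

84.6 dB SPL

At the listener: L_A = 100.3 − 20·log₁₀(7.7) = 82.57 dB; L_B = 90.8 − 20·log₁₀(3.3) = 80.43 dB.
Combined: 10·log₁₀(10^(82.57/10)+10^(80.43/10)) = 84.6 dB SPL.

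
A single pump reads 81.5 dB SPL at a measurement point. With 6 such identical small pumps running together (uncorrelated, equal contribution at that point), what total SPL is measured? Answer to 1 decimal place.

6 equal incoherent sources raise the level by 10·log₁₀(6) = 7.78 dB.
L_total = 81.5 + 7.78 = 89.3 dB SPL.

89.3 dB SPL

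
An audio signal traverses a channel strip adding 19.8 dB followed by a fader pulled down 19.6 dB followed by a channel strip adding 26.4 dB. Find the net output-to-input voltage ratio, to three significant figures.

21.4

Net gain = 19.8 + (−19.6) + 26.4 = 26.6 dB.
Voltage ratio = 10^(26.6/20) = 21.4.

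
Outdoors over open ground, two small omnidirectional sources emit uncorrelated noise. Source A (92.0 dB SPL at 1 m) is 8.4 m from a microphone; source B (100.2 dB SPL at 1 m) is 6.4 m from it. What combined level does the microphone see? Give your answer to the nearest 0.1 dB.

84.4 dB SPL

At the listener: L_A = 92.0 − 20·log₁₀(8.4) = 73.51 dB; L_B = 100.2 − 20·log₁₀(6.4) = 84.08 dB.
Combined: 10·log₁₀(10^(73.51/10)+10^(84.08/10)) = 84.4 dB SPL.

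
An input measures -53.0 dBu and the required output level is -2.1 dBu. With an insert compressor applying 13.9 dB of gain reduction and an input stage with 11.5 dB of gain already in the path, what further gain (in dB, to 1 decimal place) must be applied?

53.3 dB

The required make-up gain is the shortfall in the dB sum.
G = -2.1 − (-53.0) + 13.9 − 11.5 = 53.3 dB.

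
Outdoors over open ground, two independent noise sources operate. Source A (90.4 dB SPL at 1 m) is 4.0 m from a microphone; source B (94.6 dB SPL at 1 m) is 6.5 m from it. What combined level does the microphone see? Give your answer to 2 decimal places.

81.36 dB SPL

At the listener: L_A = 90.4 − 20·log₁₀(4.0) = 78.359 dB; L_B = 94.6 − 20·log₁₀(6.5) = 78.342 dB.
Combined: 10·log₁₀(10^(78.359/10)+10^(78.342/10)) = 81.36 dB SPL.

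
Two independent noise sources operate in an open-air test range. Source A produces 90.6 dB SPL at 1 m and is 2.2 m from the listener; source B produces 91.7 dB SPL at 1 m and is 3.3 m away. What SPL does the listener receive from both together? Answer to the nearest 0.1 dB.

At the listener: L_A = 90.6 − 20·log₁₀(2.2) = 83.75 dB; L_B = 91.7 − 20·log₁₀(3.3) = 81.33 dB.
Combined: 10·log₁₀(10^(83.75/10)+10^(81.33/10)) = 85.7 dB SPL.

85.7 dB SPL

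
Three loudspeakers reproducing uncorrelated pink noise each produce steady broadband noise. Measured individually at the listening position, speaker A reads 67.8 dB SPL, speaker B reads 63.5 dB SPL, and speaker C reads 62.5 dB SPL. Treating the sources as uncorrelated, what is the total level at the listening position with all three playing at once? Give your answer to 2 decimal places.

70.02 dB SPL

Add the sources as powers (linear), then convert back to dB:
L_total = 10·log₁₀(10^(67.8/10) + 10^(63.5/10) + 10^(62.5/10)) = 10·log₁₀(10040000) = 70.02 dB SPL.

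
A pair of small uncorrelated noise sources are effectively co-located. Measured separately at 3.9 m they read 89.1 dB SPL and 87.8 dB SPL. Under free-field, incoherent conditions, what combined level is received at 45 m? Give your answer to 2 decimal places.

Combined at 3.9 m: 10·log₁₀(10^(89.1/10)+10^(87.8/10)) = 91.509 dB SPL.
Then apply −20·log₁₀(45/3.9) = -21.243 dB → 70.27 dB SPL.

70.27 dB SPL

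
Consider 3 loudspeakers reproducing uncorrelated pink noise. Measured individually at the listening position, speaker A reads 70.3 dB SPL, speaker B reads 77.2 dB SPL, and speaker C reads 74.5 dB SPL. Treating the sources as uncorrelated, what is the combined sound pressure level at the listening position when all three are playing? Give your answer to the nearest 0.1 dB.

79.6 dB SPL

Uncorrelated sources add in intensity (power), not in dB.
L_total = 10·log₁₀(10^(70.3/10) + 10^(77.2/10) + 10^(74.5/10)) = 10·log₁₀(91380000) = 79.6 dB SPL.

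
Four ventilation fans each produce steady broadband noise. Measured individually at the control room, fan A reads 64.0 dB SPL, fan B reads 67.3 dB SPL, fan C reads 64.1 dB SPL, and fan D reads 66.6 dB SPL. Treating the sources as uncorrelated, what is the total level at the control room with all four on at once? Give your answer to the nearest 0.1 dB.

Incoherent sources sum as intensities:
L_total = 10·log₁₀(10^(64.0/10) + 10^(67.3/10) + 10^(64.1/10) + 10^(66.6/10)) = 10·log₁₀(15020000) = 71.8 dB SPL.

71.8 dB SPL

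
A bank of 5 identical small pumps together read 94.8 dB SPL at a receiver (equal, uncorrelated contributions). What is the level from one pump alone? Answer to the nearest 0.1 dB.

87.8 dB SPL

5 equal incoherent sources add 10·log₁₀(5) = 6.99 dB over one source.
L_one = 94.8 − 6.99 = 87.8 dB SPL.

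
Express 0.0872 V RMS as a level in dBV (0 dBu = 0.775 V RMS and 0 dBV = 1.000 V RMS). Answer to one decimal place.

dBV = 20·log₁₀(V / 1.000 V).
20·log₁₀(0.0872/1.000) = -21.2 dBV.

-21.2 dBV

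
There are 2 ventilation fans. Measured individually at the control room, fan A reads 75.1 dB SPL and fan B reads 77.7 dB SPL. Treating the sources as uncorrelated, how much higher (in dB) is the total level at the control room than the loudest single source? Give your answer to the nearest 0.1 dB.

Uncorrelated sources add in intensity (power), not in dB.
L_total = 10·log₁₀(10^(75.1/10) + 10^(77.7/10)) = 79.60 dB SPL.
Excess over the loudest (77.7 dB): 79.60 − 77.7 = 1.9 dB.

1.9 dB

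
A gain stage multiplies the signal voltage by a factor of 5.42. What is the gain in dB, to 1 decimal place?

Voltage ratio → dB uses the 20·log₁₀ form:
20·log₁₀(5.42) = 14.7 dB.

14.7 dB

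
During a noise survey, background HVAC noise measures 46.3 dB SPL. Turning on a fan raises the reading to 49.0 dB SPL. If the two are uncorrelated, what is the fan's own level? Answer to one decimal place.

45.7 dB SPL

Subtract intensities: L_src = 10·log₁₀(10^(L_total/10) − 10^(L_bg/10)).
L_src = 10·log₁₀(10^(49.0/10) − 10^(46.3/10)) = 10·log₁₀(36770) = 45.7 dB SPL.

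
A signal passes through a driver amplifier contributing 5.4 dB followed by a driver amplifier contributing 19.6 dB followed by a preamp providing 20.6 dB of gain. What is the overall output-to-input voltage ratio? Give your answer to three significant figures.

191

Net gain = 5.4 + 19.6 + 20.6 = 45.6 dB.
Voltage ratio = 10^(45.6/20) = 191.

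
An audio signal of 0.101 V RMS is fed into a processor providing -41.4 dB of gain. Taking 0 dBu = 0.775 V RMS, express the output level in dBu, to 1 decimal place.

Input level: 20·log₁₀(0.101/0.775) = -17.70 dBu.
Output: -17.70 − 41.4 = -59.1 dBu.

-59.1 dBu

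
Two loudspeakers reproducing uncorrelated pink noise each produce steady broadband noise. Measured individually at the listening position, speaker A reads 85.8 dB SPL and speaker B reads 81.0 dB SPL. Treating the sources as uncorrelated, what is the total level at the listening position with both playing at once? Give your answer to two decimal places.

87.04 dB SPL

Uncorrelated sources add in intensity (power), not in dB.
L_total = 10·log₁₀(10^(85.8/10) + 10^(81.0/10)) = 10·log₁₀(506100000) = 87.04 dB SPL.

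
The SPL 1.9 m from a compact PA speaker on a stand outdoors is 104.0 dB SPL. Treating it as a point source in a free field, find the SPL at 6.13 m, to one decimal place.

93.8 dB SPL

For a point source in a free field, ΔL = −20·log₁₀(d₂/d₁).
ΔL = −20·log₁₀(6.13/1.9) = -10.17 dB, so L₂ = 104.0 + (-10.17) = 93.8 dB SPL.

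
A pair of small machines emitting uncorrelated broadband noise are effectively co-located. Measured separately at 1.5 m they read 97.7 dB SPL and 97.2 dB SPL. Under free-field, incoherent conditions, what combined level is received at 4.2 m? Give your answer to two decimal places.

Combined at 1.5 m: 10·log₁₀(10^(97.7/10)+10^(97.2/10)) = 100.467 dB SPL.
Then apply −20·log₁₀(4.2/1.5) = -8.943 dB → 91.52 dB SPL.

91.52 dB SPL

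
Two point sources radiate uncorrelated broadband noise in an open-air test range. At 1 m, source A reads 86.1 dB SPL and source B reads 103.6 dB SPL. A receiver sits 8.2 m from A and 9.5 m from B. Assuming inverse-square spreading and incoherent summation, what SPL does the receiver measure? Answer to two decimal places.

84.15 dB SPL

At the listener: L_A = 86.1 − 20·log₁₀(8.2) = 67.824 dB; L_B = 103.6 − 20·log₁₀(9.5) = 84.046 dB.
Combined: 10·log₁₀(10^(67.824/10)+10^(84.046/10)) = 84.15 dB SPL.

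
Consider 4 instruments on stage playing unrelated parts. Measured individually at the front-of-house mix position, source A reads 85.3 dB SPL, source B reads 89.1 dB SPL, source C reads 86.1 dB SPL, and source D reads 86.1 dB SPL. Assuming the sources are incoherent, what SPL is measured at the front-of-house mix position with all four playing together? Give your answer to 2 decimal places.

Uncorrelated sources add in intensity (power), not in dB.
L_total = 10·log₁₀(10^(85.3/10) + 10^(89.1/10) + 10^(86.1/10) + 10^(86.1/10)) = 10·log₁₀(1966000000) = 92.94 dB SPL.

92.94 dB SPL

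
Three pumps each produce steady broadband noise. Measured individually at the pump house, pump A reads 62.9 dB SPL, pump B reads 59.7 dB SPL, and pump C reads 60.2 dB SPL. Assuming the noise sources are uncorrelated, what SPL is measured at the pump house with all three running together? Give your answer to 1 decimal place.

65.9 dB SPL

Uncorrelated sources add in intensity (power), not in dB.
L_total = 10·log₁₀(10^(62.9/10) + 10^(59.7/10) + 10^(60.2/10)) = 10·log₁₀(3930000) = 65.9 dB SPL.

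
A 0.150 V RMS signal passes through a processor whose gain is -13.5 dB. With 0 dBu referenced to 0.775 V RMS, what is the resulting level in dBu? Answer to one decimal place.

-27.8 dBu

Input level: 20·log₁₀(0.150/0.775) = -14.26 dBu.
Output: -14.26 − 13.5 = -27.8 dBu.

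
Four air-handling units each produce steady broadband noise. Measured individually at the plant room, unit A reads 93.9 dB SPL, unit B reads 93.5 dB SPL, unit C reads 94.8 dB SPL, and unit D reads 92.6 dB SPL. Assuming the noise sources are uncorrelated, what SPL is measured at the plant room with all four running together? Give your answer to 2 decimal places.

99.79 dB SPL

Add the sources as powers (linear), then convert back to dB:
L_total = 10·log₁₀(10^(93.9/10) + 10^(93.5/10) + 10^(94.8/10) + 10^(92.6/10)) = 10·log₁₀(9533000000) = 99.79 dB SPL.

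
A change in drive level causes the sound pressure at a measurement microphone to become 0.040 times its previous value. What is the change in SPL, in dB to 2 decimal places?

Sound pressure is an amplitude quantity: ΔL = 20·log₁₀(p₂/p₁).
20·log₁₀(0.040) = -27.96 dB.

-27.96 dB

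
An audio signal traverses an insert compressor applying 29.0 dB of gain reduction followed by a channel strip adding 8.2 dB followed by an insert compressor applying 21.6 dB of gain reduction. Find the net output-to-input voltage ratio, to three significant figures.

0.00759

Net gain = (−29.0) + 8.2 + (−21.6) = -42.4 dB.
Voltage ratio = 10^(-42.4/20) = 0.00759.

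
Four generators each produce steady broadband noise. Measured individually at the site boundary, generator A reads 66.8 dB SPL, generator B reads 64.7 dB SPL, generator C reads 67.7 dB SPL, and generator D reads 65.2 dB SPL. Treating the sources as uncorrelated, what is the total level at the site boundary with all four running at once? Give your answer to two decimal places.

Uncorrelated sources add in intensity (power), not in dB.
L_total = 10·log₁₀(10^(66.8/10) + 10^(64.7/10) + 10^(67.7/10) + 10^(65.2/10)) = 10·log₁₀(16940000) = 72.29 dB SPL.

72.29 dB SPL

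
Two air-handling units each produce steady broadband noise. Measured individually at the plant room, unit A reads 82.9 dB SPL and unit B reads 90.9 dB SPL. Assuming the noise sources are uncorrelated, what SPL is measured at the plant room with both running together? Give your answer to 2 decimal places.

Add the sources as powers (linear), then convert back to dB:
L_total = 10·log₁₀(10^(82.9/10) + 10^(90.9/10)) = 10·log₁₀(1425000000) = 91.54 dB SPL.

91.54 dB SPL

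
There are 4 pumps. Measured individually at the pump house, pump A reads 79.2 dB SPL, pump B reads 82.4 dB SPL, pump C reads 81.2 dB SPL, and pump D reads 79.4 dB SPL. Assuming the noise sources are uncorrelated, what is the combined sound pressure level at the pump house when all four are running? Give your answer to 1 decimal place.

86.8 dB SPL

Uncorrelated sources add in intensity (power), not in dB.
L_total = 10·log₁₀(10^(79.2/10) + 10^(82.4/10) + 10^(81.2/10) + 10^(79.4/10)) = 10·log₁₀(475900000) = 86.8 dB SPL.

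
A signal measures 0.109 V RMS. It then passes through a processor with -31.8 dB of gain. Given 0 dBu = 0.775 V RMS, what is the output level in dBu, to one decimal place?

-48.8 dBu

Input level: 20·log₁₀(0.109/0.775) = -17.04 dBu.
Output: -17.04 − 31.8 = -48.8 dBu.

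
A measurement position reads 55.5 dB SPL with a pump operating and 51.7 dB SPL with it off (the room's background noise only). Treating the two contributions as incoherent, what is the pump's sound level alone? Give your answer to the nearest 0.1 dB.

Background correction is a power subtraction:
L_src = 10·log₁₀(10^(55.5/10) − 10^(51.7/10)) = 10·log₁₀(206900) = 53.2 dB SPL.

53.2 dB SPL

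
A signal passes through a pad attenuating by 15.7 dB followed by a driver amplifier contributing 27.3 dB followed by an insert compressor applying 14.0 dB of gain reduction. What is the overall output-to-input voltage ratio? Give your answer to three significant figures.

Net gain = (−15.7) + 27.3 + (−14.0) = -2.4 dB.
Voltage ratio = 10^(-2.4/20) = 0.759.

0.759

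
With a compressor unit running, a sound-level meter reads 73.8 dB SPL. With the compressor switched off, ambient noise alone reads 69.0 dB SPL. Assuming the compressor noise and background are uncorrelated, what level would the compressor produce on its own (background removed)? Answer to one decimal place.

Subtract intensities: L_src = 10·log₁₀(10^(L_total/10) − 10^(L_bg/10)).
L_src = 10·log₁₀(10^(73.8/10) − 10^(69.0/10)) = 10·log₁₀(16050000) = 72.1 dB SPL.

72.1 dB SPL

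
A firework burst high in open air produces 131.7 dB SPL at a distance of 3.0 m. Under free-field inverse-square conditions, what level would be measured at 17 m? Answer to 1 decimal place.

116.6 dB SPL

Free-field point source: level drops by 20·log₁₀ of the distance ratio.
ΔL = −20·log₁₀(17/3.0) = -15.07 dB, so L₂ = 131.7 + (-15.07) = 116.6 dB SPL.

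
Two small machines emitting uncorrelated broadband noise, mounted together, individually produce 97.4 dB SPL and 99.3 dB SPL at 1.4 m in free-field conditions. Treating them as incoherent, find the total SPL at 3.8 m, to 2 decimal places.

92.79 dB SPL

Combined at 1.4 m: 10·log₁₀(10^(97.4/10)+10^(99.3/10)) = 101.463 dB SPL.
Then apply −20·log₁₀(3.8/1.4) = -8.673 dB → 92.79 dB SPL.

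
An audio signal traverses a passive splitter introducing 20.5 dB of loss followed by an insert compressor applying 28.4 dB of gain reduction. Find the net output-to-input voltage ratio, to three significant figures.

0.00359

Net gain = (−20.5) + (−28.4) = -48.9 dB.
Voltage ratio = 10^(-48.9/20) = 0.00359.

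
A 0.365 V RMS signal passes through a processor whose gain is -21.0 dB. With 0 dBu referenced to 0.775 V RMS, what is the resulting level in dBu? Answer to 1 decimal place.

Input level: 20·log₁₀(0.365/0.775) = -6.54 dBu.
Output: -6.54 − 21.0 = -27.5 dBu.

-27.5 dBu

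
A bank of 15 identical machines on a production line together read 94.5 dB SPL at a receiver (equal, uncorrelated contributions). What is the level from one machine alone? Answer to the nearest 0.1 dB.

15 equal incoherent sources add 10·log₁₀(15) = 11.76 dB over one source.
L_one = 94.5 − 11.76 = 82.7 dB SPL.

82.7 dB SPL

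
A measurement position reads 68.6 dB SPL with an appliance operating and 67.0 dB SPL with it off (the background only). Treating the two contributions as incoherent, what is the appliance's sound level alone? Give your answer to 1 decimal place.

Subtract intensities: L_src = 10·log₁₀(10^(L_total/10) − 10^(L_bg/10)).
L_src = 10·log₁₀(10^(68.6/10) − 10^(67.0/10)) = 10·log₁₀(2232000) = 63.5 dB SPL.

63.5 dB SPL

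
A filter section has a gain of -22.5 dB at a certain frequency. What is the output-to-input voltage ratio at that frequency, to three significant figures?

0.0750

Voltage ratio = 10^(dB/20).
10^(-22.5/20) = 10^(-1.125) = 0.0750.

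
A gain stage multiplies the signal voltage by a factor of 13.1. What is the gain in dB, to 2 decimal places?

Voltage ratio → dB uses the 20·log₁₀ form:
20·log₁₀(13.1) = 22.35 dB.

22.35 dB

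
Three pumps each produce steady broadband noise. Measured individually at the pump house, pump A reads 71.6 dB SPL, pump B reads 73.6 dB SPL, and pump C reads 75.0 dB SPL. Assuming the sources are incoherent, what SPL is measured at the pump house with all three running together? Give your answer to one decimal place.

Incoherent sources sum as intensities:
L_total = 10·log₁₀(10^(71.6/10) + 10^(73.6/10) + 10^(75.0/10)) = 10·log₁₀(68990000) = 78.4 dB SPL.

78.4 dB SPL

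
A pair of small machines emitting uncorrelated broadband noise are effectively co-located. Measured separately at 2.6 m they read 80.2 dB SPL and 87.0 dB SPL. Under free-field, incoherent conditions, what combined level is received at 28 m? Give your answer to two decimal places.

67.18 dB SPL

Combined at 2.6 m: 10·log₁₀(10^(80.2/10)+10^(87.0/10)) = 87.824 dB SPL.
Then apply −20·log₁₀(28/2.6) = -20.644 dB → 67.18 dB SPL.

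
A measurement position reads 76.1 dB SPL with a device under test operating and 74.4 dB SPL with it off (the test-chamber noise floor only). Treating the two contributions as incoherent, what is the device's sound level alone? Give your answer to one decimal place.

71.2 dB SPL

Background correction is a power subtraction:
L_src = 10·log₁₀(10^(76.1/10) − 10^(74.4/10)) = 10·log₁₀(13200000) = 71.2 dB SPL.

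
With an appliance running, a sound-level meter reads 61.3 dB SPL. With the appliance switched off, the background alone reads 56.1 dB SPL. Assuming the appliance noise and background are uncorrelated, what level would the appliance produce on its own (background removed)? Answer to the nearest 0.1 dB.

Subtract intensities: L_src = 10·log₁₀(10^(L_total/10) − 10^(L_bg/10)).
L_src = 10·log₁₀(10^(61.3/10) − 10^(56.1/10)) = 10·log₁₀(941600) = 59.7 dB SPL.

59.7 dB SPL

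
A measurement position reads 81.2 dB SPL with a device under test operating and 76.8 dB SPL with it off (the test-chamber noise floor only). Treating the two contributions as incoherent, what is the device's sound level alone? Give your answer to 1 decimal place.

Background correction is a power subtraction:
L_src = 10·log₁₀(10^(81.2/10) − 10^(76.8/10)) = 10·log₁₀(83960000) = 79.2 dB SPL.

79.2 dB SPL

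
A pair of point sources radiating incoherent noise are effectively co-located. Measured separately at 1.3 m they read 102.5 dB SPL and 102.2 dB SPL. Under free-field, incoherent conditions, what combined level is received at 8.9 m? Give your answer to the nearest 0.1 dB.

88.7 dB SPL

Combined at 1.3 m: 10·log₁₀(10^(102.5/10)+10^(102.2/10)) = 105.36 dB SPL.
Then apply −20·log₁₀(8.9/1.3) = -16.71 dB → 88.7 dB SPL.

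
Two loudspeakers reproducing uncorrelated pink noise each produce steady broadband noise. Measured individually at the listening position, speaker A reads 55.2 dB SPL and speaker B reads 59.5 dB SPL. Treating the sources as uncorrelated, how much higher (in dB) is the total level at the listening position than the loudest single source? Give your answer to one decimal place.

Add the sources as powers (linear), then convert back to dB:
L_total = 10·log₁₀(10^(55.2/10) + 10^(59.5/10)) = 60.87 dB SPL.
Excess over the loudest (59.5 dB): 60.87 − 59.5 = 1.4 dB.

1.4 dB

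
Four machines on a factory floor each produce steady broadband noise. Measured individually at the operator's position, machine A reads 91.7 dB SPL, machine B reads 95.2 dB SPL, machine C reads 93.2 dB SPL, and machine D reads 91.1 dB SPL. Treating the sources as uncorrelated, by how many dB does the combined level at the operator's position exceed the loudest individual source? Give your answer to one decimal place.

3.9 dB

Uncorrelated sources add in intensity (power), not in dB.
L_total = 10·log₁₀(10^(91.7/10) + 10^(95.2/10) + 10^(93.2/10) + 10^(91.1/10)) = 99.12 dB SPL.
Excess over the loudest (95.2 dB): 99.12 − 95.2 = 3.9 dB.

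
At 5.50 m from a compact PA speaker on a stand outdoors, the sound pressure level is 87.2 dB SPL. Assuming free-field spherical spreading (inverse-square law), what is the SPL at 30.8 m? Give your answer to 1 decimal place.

72.2 dB SPL

For a point source in a free field, ΔL = −20·log₁₀(d₂/d₁).
ΔL = −20·log₁₀(30.8/5.50) = -14.96 dB, so L₂ = 87.2 + (-14.96) = 72.2 dB SPL.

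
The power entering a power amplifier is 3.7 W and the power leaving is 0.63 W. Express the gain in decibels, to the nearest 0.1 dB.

-7.7 dB

For a power ratio, dB = 10·log₁₀(P₂/P₁).
10·log₁₀(0.63/3.7) = 10·log₁₀(0.1703) = -7.7 dB.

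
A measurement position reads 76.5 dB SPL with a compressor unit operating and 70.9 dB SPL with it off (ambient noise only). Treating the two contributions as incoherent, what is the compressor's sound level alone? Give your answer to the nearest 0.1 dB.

75.1 dB SPL

Background correction is a power subtraction:
L_src = 10·log₁₀(10^(76.5/10) − 10^(70.9/10)) = 10·log₁₀(32370000) = 75.1 dB SPL.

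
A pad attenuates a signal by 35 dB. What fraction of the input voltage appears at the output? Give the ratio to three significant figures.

0.0178

Voltage ratio = 10^(dB/20).
10^(-35/20) = 10^(-1.750) = 0.0178.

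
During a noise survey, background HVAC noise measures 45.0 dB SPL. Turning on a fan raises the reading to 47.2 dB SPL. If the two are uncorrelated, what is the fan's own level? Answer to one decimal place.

43.2 dB SPL

Background correction is a power subtraction:
L_src = 10·log₁₀(10^(47.2/10) − 10^(45.0/10)) = 10·log₁₀(20860) = 43.2 dB SPL.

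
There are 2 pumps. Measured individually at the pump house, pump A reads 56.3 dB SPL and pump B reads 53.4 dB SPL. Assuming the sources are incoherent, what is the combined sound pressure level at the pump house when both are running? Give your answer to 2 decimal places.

Uncorrelated sources add in intensity (power), not in dB.
L_total = 10·log₁₀(10^(56.3/10) + 10^(53.4/10)) = 10·log₁₀(645400) = 58.10 dB SPL.

58.10 dB SPL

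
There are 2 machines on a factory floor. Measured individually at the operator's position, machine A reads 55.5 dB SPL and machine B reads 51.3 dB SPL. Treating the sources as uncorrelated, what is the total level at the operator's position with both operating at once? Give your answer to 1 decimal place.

Incoherent sources sum as intensities:
L_total = 10·log₁₀(10^(55.5/10) + 10^(51.3/10)) = 10·log₁₀(489700) = 56.9 dB SPL.

56.9 dB SPL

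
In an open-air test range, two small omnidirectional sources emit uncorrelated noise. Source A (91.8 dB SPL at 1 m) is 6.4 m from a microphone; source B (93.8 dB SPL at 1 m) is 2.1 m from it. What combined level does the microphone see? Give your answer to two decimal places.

87.64 dB SPL

At the listener: L_A = 91.8 − 20·log₁₀(6.4) = 75.676 dB; L_B = 93.8 − 20·log₁₀(2.1) = 87.356 dB.
Combined: 10·log₁₀(10^(75.676/10)+10^(87.356/10)) = 87.64 dB SPL.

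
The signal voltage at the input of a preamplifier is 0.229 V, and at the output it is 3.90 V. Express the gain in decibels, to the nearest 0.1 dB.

24.6 dB

For a voltage ratio, dB = 20·log₁₀(V₂/V₁).
20·log₁₀(3.90/0.229) = 20·log₁₀(17.03) = 24.6 dB.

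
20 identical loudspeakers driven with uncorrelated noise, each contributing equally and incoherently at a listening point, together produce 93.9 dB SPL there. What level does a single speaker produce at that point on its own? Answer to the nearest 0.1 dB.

80.9 dB SPL

20 equal incoherent sources add 10·log₁₀(20) = 13.01 dB over one source.
L_one = 93.9 − 13.01 = 80.9 dB SPL.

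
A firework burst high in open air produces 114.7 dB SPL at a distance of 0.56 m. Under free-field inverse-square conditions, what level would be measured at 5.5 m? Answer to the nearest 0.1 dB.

94.9 dB SPL

Inverse-square spreading gives ΔL = −20·log₁₀(d₂/d₁).
ΔL = −20·log₁₀(5.5/0.56) = -19.84 dB, so L₂ = 114.7 + (-19.84) = 94.9 dB SPL.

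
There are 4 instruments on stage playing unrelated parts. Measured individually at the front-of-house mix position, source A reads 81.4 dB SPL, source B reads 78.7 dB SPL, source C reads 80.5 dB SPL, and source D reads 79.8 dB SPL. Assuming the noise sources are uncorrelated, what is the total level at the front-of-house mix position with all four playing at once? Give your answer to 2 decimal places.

86.23 dB SPL

Incoherent sources sum as intensities:
L_total = 10·log₁₀(10^(81.4/10) + 10^(78.7/10) + 10^(80.5/10) + 10^(79.8/10)) = 10·log₁₀(419900000) = 86.23 dB SPL.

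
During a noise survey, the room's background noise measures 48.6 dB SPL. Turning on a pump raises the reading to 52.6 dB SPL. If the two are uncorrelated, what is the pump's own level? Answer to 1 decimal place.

50.4 dB SPL

Background correction is a power subtraction:
L_src = 10·log₁₀(10^(52.6/10) − 10^(48.6/10)) = 10·log₁₀(109500) = 50.4 dB SPL.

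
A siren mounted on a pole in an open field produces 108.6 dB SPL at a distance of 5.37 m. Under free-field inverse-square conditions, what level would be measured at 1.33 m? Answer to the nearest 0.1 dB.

Inverse-square spreading gives ΔL = −20·log₁₀(d₂/d₁).
ΔL = −20·log₁₀(1.33/5.37) = 12.12 dB, so L₂ = 108.6 + (12.12) = 120.7 dB SPL.

120.7 dB SPL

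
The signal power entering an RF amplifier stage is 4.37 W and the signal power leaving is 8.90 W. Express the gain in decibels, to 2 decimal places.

Power ratio → dB uses the 10·log₁₀ form:
10·log₁₀(8.90/4.37) = 10·log₁₀(2.037) = 3.09 dB.

3.09 dB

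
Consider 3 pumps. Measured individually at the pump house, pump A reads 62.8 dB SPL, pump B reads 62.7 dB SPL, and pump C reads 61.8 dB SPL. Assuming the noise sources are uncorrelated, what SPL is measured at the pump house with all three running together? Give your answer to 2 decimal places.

67.23 dB SPL

Uncorrelated sources add in intensity (power), not in dB.
L_total = 10·log₁₀(10^(62.8/10) + 10^(62.7/10) + 10^(61.8/10)) = 10·log₁₀(5281000) = 67.23 dB SPL.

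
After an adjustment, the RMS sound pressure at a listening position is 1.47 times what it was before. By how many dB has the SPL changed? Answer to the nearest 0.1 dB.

SPL change from a pressure ratio uses the 20·log₁₀ form:
20·log₁₀(1.47) = 3.3 dB.

3.3 dB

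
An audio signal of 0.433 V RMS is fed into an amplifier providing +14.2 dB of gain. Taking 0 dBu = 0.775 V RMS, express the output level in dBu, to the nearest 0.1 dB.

Input level: 20·log₁₀(0.433/0.775) = -5.06 dBu.
Output: -5.06 + 14.2 = +9.1 dBu.

+9.1 dBu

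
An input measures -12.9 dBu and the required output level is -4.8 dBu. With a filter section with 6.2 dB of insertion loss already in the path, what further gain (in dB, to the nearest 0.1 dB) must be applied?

14.3 dB

The required make-up gain is the shortfall in the dB sum.
G = -4.8 − (-12.9) + 6.2 = 14.3 dB.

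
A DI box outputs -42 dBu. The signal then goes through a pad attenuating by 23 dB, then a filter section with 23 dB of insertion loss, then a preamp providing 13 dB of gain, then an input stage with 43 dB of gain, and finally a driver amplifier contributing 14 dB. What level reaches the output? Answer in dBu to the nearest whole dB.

-18 dBu

Gain stages sum in dB:
-42 − 23 − 23 + 13 + 43 + 14 = -18 dBu.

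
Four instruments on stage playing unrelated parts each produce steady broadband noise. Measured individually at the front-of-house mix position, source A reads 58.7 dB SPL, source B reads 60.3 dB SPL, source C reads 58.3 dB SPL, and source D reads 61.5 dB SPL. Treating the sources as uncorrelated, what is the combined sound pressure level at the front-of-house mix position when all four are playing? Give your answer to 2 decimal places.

Uncorrelated sources add in intensity (power), not in dB.
L_total = 10·log₁₀(10^(58.7/10) + 10^(60.3/10) + 10^(58.3/10) + 10^(61.5/10)) = 10·log₁₀(3901000) = 65.91 dB SPL.

65.91 dB SPL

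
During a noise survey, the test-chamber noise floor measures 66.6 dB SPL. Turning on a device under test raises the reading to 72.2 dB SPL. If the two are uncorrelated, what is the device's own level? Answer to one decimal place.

Background correction is a power subtraction:
L_src = 10·log₁₀(10^(72.2/10) − 10^(66.6/10)) = 10·log₁₀(12020000) = 70.8 dB SPL.

70.8 dB SPL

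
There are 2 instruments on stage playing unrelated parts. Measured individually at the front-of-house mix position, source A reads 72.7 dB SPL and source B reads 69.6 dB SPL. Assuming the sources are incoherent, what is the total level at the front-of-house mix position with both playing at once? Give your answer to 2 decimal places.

Incoherent sources sum as intensities:
L_total = 10·log₁₀(10^(72.7/10) + 10^(69.6/10)) = 10·log₁₀(27740000) = 74.43 dB SPL.

74.43 dB SPL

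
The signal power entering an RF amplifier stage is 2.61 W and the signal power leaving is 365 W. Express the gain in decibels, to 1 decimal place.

Power ratio → dB uses the 10·log₁₀ form:
10·log₁₀(365/2.61) = 10·log₁₀(139.8) = 21.5 dB.

21.5 dB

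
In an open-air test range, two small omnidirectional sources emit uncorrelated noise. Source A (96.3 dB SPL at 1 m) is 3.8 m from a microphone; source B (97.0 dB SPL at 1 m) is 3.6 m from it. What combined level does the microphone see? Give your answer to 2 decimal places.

At the listener: L_A = 96.3 − 20·log₁₀(3.8) = 84.704 dB; L_B = 97.0 − 20·log₁₀(3.6) = 85.874 dB.
Combined: 10·log₁₀(10^(84.704/10)+10^(85.874/10)) = 88.34 dB SPL.

88.34 dB SPL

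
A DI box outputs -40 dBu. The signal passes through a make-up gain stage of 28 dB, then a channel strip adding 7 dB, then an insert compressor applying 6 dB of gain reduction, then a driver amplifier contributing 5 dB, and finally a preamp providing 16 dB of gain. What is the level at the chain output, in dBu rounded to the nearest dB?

+10 dBu

Cascaded gains and losses add directly in dB.
-40 + 28 + 7 − 6 + 5 + 16 = +10 dBu.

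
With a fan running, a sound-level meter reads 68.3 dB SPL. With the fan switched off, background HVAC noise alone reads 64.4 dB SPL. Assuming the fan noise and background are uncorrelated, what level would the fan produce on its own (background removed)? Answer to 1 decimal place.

66.0 dB SPL

Subtract intensities: L_src = 10·log₁₀(10^(L_total/10) − 10^(L_bg/10)).
L_src = 10·log₁₀(10^(68.3/10) − 10^(64.4/10)) = 10·log₁₀(4007000) = 66.0 dB SPL.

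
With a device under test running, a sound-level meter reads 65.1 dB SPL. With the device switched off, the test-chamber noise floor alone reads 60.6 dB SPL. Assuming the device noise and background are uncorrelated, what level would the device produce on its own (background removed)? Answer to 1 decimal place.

Background correction is a power subtraction:
L_src = 10·log₁₀(10^(65.1/10) − 10^(60.6/10)) = 10·log₁₀(2088000) = 63.2 dB SPL.

63.2 dB SPL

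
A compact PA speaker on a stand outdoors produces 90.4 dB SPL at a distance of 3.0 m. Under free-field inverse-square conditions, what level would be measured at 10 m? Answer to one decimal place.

Free-field point source: level drops by 20·log₁₀ of the distance ratio.
ΔL = −20·log₁₀(10/3.0) = -10.46 dB, so L₂ = 90.4 + (-10.46) = 79.9 dB SPL.

79.9 dB SPL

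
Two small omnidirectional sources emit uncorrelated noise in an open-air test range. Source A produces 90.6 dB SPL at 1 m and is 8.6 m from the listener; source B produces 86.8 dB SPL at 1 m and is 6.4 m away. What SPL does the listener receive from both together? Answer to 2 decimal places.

At the listener: L_A = 90.6 − 20·log₁₀(8.6) = 71.910 dB; L_B = 86.8 − 20·log₁₀(6.4) = 70.676 dB.
Combined: 10·log₁₀(10^(71.910/10)+10^(70.676/10)) = 74.35 dB SPL.

74.35 dB SPL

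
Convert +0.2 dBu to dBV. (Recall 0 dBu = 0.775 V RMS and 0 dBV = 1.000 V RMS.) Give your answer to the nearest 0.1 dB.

-2.0 dBV

The offset between the scales is 20·log₁₀(0.775/1.000) = −2.214 dB.
So dBV = +0.2 − 2.214 = -2.0 dBV.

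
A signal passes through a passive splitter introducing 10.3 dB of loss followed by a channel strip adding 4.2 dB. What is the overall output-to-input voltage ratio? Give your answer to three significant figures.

0.495

Net gain = (−10.3) + 4.2 = -6.1 dB.
Voltage ratio = 10^(-6.1/20) = 0.495.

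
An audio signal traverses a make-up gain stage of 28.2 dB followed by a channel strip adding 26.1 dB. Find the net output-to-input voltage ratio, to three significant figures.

Net gain = 28.2 + 26.1 = 54.3 dB.
Voltage ratio = 10^(54.3/20) = 519.

519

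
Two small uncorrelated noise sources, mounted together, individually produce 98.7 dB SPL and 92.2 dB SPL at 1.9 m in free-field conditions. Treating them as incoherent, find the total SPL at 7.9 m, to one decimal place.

Combined at 1.9 m: 10·log₁₀(10^(98.7/10)+10^(92.2/10)) = 99.58 dB SPL.
Then apply −20·log₁₀(7.9/1.9) = -12.38 dB → 87.2 dB SPL.

87.2 dB SPL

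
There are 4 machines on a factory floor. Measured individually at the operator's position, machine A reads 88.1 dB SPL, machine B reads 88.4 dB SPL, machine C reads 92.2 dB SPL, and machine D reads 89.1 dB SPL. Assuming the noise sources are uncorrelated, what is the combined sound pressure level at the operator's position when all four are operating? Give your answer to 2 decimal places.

Incoherent sources sum as intensities:
L_total = 10·log₁₀(10^(88.1/10) + 10^(88.4/10) + 10^(92.2/10) + 10^(89.1/10)) = 10·log₁₀(3810000000) = 95.81 dB SPL.

95.81 dB SPL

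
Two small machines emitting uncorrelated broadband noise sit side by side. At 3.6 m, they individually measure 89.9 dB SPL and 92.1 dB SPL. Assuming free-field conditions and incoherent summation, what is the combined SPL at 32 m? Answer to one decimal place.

75.2 dB SPL

Combined at 3.6 m: 10·log₁₀(10^(89.9/10)+10^(92.1/10)) = 94.15 dB SPL.
Then apply −20·log₁₀(32/3.6) = -18.98 dB → 75.2 dB SPL.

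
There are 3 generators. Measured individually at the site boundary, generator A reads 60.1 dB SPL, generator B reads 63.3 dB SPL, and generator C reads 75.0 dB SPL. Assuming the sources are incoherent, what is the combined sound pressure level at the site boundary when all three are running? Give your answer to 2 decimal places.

Uncorrelated sources add in intensity (power), not in dB.
L_total = 10·log₁₀(10^(60.1/10) + 10^(63.3/10) + 10^(75.0/10)) = 10·log₁₀(34780000) = 75.41 dB SPL.

75.41 dB SPL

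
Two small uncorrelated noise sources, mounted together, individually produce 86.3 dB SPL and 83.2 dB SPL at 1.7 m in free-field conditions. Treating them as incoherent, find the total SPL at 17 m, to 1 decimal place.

68.0 dB SPL

Combined at 1.7 m: 10·log₁₀(10^(86.3/10)+10^(83.2/10)) = 88.03 dB SPL.
Then apply −20·log₁₀(17/1.7) = -20.00 dB → 68.0 dB SPL.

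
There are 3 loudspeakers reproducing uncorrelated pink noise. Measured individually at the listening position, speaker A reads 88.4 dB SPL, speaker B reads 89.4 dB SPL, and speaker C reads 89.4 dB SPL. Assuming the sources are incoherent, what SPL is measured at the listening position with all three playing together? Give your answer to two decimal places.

93.86 dB SPL

Add the sources as powers (linear), then convert back to dB:
L_total = 10·log₁₀(10^(88.4/10) + 10^(89.4/10) + 10^(89.4/10)) = 10·log₁₀(2434000000) = 93.86 dB SPL.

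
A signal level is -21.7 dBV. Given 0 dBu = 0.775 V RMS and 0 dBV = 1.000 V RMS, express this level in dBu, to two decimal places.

The offset between the scales is 20·log₁₀(0.775/1.000) = −2.214 dB.
So dBu = -21.7 + 2.214 = -19.49 dBu.

-19.49 dBu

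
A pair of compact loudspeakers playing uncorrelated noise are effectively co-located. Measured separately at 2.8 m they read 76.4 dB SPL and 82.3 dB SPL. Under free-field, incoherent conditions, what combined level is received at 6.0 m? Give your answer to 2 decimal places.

Combined at 2.8 m: 10·log₁₀(10^(76.4/10)+10^(82.3/10)) = 83.293 dB SPL.
Then apply −20·log₁₀(6.0/2.8) = -6.620 dB → 76.67 dB SPL.

76.67 dB SPL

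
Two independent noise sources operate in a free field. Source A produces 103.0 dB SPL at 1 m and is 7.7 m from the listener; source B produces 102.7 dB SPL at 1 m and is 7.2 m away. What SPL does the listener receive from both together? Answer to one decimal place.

At the listener: L_A = 103.0 − 20·log₁₀(7.7) = 85.27 dB; L_B = 102.7 − 20·log₁₀(7.2) = 85.55 dB.
Combined: 10·log₁₀(10^(85.27/10)+10^(85.55/10)) = 88.4 dB SPL.

88.4 dB SPL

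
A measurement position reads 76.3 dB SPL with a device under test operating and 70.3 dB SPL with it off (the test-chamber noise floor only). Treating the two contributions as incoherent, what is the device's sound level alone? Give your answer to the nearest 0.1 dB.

75.0 dB SPL

Subtract intensities: L_src = 10·log₁₀(10^(L_total/10) − 10^(L_bg/10)).
L_src = 10·log₁₀(10^(76.3/10) − 10^(70.3/10)) = 10·log₁₀(31940000) = 75.0 dB SPL.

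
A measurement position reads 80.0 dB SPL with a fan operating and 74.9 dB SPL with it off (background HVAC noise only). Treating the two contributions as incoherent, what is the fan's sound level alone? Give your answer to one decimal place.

78.4 dB SPL

Background correction is a power subtraction:
L_src = 10·log₁₀(10^(80.0/10) − 10^(74.9/10)) = 10·log₁₀(69100000) = 78.4 dB SPL.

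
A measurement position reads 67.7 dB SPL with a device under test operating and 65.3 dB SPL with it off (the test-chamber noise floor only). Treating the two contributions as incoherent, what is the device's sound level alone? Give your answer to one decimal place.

Subtract intensities: L_src = 10·log₁₀(10^(L_total/10) − 10^(L_bg/10)).
L_src = 10·log₁₀(10^(67.7/10) − 10^(65.3/10)) = 10·log₁₀(2500000) = 64.0 dB SPL.

64.0 dB SPL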